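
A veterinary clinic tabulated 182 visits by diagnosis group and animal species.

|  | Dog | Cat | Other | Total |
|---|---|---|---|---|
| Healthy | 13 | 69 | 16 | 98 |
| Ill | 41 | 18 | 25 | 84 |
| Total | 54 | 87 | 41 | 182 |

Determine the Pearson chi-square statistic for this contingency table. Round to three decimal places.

Grand total N = 182.
Expected counts (row total × column total / N):
  Healthy, Dog: 98×54/182 = 29.0769
  Healthy, Cat: 98×87/182 = 46.8462
  Healthy, Other: 98×41/182 = 22.0769
  Ill, Dog: 84×54/182 = 24.9231
  Ill, Cat: 84×87/182 = 40.1538
  Ill, Other: 84×41/182 = 18.9231
Contributions (O − E)²/E:
  (13 − 29.0769)²/29.0769 = 8.8891
  (69 − 46.8462)²/46.8462 = 10.4766
  (16 − 22.0769)²/22.0769 = 1.6727
  (41 − 24.9231)²/24.9231 = 10.3706
  (18 − 40.1538)²/40.1538 = 12.2228
  (25 − 18.9231)²/18.9231 = 1.9515
χ² = 8.8891 + 10.4766 + 1.6727 + 10.3706 + 12.2228 + 1.9515 = 45.583

45.583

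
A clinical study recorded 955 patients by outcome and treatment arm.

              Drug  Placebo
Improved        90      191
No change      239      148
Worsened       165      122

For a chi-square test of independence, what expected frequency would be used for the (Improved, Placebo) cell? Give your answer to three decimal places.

Row total (Improved) = 281; column total (Placebo) = 461; grand total N = 955.
Expected count = (row total × column total) / N = 281 × 461 / 955 = 135.645.

135.645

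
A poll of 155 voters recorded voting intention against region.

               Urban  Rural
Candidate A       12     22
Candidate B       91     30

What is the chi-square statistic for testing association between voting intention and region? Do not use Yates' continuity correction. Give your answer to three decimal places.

18.966

Row totals: 34, 121. Column totals: 103, 52. Grand total N = 155.
Expected counts (row total × column total / N):
  Candidate A, Urban: 34×103/155 = 22.59355
  Candidate A, Rural: 34×52/155 = 11.40645
  Candidate B, Urban: 121×103/155 = 80.40645
  Candidate B, Rural: 121×52/155 = 40.59355
Contributions (O − E)²/E:
  (12 − 22.59355)²/22.59355 = 4.9671
  (22 − 11.40645)²/11.40645 = 9.8386
  (91 − 80.40645)²/80.40645 = 1.3957
  (30 − 40.59355)²/40.59355 = 2.7646
χ² = 4.9671 + 9.8386 + 1.3957 + 2.7646 = 18.966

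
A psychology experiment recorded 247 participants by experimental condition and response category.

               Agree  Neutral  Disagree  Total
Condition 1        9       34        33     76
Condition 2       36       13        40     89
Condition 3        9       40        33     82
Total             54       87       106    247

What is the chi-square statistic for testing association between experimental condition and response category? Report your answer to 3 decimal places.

39.198

Grand total N = 247.
Expected counts (row total × column total / N):
  Condition 1, Agree: 76×54/247 = 16.6154
  Condition 1, Neutral: 76×87/247 = 26.7692
  Condition 1, Disagree: 76×106/247 = 32.6154
  Condition 2, Agree: 89×54/247 = 19.4575
  Condition 2, Neutral: 89×87/247 = 31.3482
  Condition 2, Disagree: 89×106/247 = 38.1943
  Condition 3, Agree: 82×54/247 = 17.9271
  Condition 3, Neutral: 82×87/247 = 28.8826
  Condition 3, Disagree: 82×106/247 = 35.1903
Contributions (O − E)²/E:
  (9 − 16.6154)²/16.6154 = 3.4904
  (34 − 26.7692)²/26.7692 = 1.9532
  (33 − 32.6154)²/32.6154 = 0.0045
  (36 − 19.4575)²/19.4575 = 14.0642
  (13 − 31.3482)²/31.3482 = 10.7393
  (40 − 38.1943)²/38.1943 = 0.0854
  (9 − 17.9271)²/17.9271 = 4.4454
  (40 − 28.8826)²/28.8826 = 4.2793
  (33 − 35.1903)²/35.1903 = 0.1363
χ² = 3.4904 + 1.9532 + 0.0045 + 14.0642 + 10.7393 + 0.0854 + 4.4454 + 4.2793 + 0.1363 = 39.198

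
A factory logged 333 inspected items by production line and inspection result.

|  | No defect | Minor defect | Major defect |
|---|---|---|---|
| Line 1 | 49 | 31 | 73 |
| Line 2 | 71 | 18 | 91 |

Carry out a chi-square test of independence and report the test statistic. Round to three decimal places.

7.317

Row totals: 153, 180. Column totals: 120, 49, 164. Grand total N = 333.
Expected counts (row total × column total / N):
  Line 1, No defect: 153×120/333 = 55.1351
  Line 1, Minor defect: 153×49/333 = 22.5135
  Line 1, Major defect: 153×164/333 = 75.3514
  Line 2, No defect: 180×120/333 = 64.8649
  Line 2, Minor defect: 180×49/333 = 26.4865
  Line 2, Major defect: 180×164/333 = 88.6486
Contributions (O − E)²/E:
  (49 − 55.1351)²/55.1351 = 0.6827
  (31 − 22.5135)²/22.5135 = 3.1990
  (73 − 75.3514)²/75.3514 = 0.0734
  (71 − 64.8649)²/64.8649 = 0.5803
  (18 − 26.4865)²/26.4865 = 2.7191
  (91 − 88.6486)²/88.6486 = 0.0624
χ² = 0.6827 + 3.1990 + 0.0734 + 0.5803 + 2.7191 + 0.0624 = 7.317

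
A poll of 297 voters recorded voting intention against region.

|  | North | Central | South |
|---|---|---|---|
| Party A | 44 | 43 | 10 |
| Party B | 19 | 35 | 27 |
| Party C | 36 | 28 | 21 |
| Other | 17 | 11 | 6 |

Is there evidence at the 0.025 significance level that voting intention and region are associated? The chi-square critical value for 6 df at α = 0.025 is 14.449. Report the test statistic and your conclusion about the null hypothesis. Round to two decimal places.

Row totals: 97, 81, 85, 34. Column totals: 116, 117, 64. Grand total N = 297.
Expected counts (row total × column total / N):
  Party A, North: 97×116/297 = 37.886
  Party A, Central: 97×117/297 = 38.212
  Party A, South: 97×64/297 = 20.902
  Party B, North: 81×116/297 = 31.636
  Party B, Central: 81×117/297 = 31.909
  Party B, South: 81×64/297 = 17.455
  Party C, North: 85×116/297 = 33.199
  Party C, Central: 85×117/297 = 33.485
  Party C, South: 85×64/297 = 18.316
  Other, North: 34×116/297 = 13.279
  Other, Central: 34×117/297 = 13.394
  Other, South: 34×64/297 = 7.327
Contributions (O − E)²/E:
  (44 − 37.886)²/37.886 = 0.9867
  (43 − 38.212)²/38.212 = 0.5999
  (10 − 20.902)²/20.902 = 5.6862
  (19 − 31.636)²/31.636 = 5.0471
  (35 − 31.909)²/31.909 = 0.2994
  (27 − 17.455)²/17.455 = 5.2195
  (36 − 33.199)²/33.199 = 0.2363
  (28 − 33.485)²/33.485 = 0.8985
  (21 − 18.316)²/18.316 = 0.3933
  (17 − 13.279)²/13.279 = 1.0427
  (11 − 13.394)²/13.394 = 0.4279
  (6 − 7.327)²/7.327 = 0.2403
χ² = 0.9867 + 0.5999 + 5.6862 + 5.0471 + 0.2994 + 5.2195 + 0.2363 + 0.8985 + 0.3933 + 1.0427 + 0.4279 + 0.2403 = 21.08
df = (4−1)(3−1) = 6. Since 21.08 > 14.449, reject the null hypothesis of independence at α = 0.025.

21.08; reject H₀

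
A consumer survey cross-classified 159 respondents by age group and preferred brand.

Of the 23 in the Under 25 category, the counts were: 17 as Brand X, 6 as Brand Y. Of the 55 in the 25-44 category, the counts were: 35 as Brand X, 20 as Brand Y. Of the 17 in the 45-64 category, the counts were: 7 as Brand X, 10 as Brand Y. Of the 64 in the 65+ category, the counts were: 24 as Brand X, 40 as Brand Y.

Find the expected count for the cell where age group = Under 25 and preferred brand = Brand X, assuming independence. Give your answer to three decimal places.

Row total (Under 25) = 23; column total (Brand X) = 83; grand total N = 159.
Expected count = (row total × column total) / N = 23 × 83 / 159 = 12.006.

12.006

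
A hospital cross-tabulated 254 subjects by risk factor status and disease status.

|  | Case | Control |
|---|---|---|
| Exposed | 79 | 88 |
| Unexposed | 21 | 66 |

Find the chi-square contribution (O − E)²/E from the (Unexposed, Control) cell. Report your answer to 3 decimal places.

3.329

Row total (Unexposed) = 87; column total (Control) = 154; N = 254.
Expected count E = 87 × 154 / 254 = 52.7480.
Contribution = (O − E)²/E = (66 − 52.7480)² / 52.7480 = 3.329.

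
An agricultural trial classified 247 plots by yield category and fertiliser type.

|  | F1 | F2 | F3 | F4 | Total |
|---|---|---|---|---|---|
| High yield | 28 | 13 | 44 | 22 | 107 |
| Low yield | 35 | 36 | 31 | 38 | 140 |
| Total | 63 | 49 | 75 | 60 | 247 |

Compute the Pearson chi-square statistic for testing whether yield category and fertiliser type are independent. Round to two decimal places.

Grand total N = 247.
Expected counts (row total × column total / N):
  High yield, F1: 107×63/247 = 27.291
  High yield, F2: 107×49/247 = 21.227
  High yield, F3: 107×75/247 = 32.490
  High yield, F4: 107×60/247 = 25.992
  Low yield, F1: 140×63/247 = 35.709
  Low yield, F2: 140×49/247 = 27.773
  Low yield, F3: 140×75/247 = 42.510
  Low yield, F4: 140×60/247 = 34.008
Contributions (O − E)²/E:
  (28 − 27.291)²/27.291 = 0.0184
  (13 − 21.227)²/21.227 = 3.1886
  (44 − 32.490)²/32.490 = 4.0776
  (22 − 25.992)²/25.992 = 0.6131
  (35 − 35.709)²/35.709 = 0.0141
  (36 − 27.773)²/27.773 = 2.4370
  (31 − 42.510)²/42.510 = 3.1164
  (38 − 34.008)²/34.008 = 0.4686
χ² = 0.0184 + 3.1886 + 4.0776 + 0.6131 + 0.0141 + 2.4370 + 3.1164 + 0.4686 = 13.93

13.93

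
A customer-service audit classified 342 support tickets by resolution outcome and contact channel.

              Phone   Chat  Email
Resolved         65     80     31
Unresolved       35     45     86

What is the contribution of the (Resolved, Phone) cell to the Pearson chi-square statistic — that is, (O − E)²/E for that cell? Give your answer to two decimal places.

Row total (Resolved) = 176; column total (Phone) = 100; N = 342.
Expected count E = 176 × 100 / 342 = 51.4620.
Contribution = (O − E)²/E = (65 − 51.4620)² / 51.4620 = 3.56.

3.56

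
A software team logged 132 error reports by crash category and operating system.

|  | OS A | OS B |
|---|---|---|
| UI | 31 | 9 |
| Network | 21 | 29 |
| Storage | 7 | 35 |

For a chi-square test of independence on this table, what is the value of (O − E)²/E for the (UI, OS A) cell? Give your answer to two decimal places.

Row total (UI) = 40; column total (OS A) = 59; N = 132.
Expected count E = 40 × 59 / 132 = 17.879.
Contribution = (O − E)²/E = (31 − 17.879)² / 17.879 = 9.63.

9.63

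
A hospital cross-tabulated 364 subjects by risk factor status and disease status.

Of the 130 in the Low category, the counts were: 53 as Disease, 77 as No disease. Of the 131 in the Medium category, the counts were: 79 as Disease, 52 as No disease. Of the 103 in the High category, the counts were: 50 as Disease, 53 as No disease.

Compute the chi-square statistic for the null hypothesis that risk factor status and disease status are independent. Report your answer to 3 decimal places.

Row totals: 130, 131, 103. Column totals: 182, 182. Grand total N = 364.
Expected counts (row total × column total / N):
  Low, Disease: 130×182/364 = 65.0000
  Low, No disease: 130×182/364 = 65.0000
  Medium, Disease: 131×182/364 = 65.5000
  Medium, No disease: 131×182/364 = 65.5000
  High, Disease: 103×182/364 = 51.5000
  High, No disease: 103×182/364 = 51.5000
Contributions (O − E)²/E:
  (53 − 65.0000)²/65.0000 = 2.2154
  (77 − 65.0000)²/65.0000 = 2.2154
  (79 − 65.5000)²/65.5000 = 2.7824
  (52 − 65.5000)²/65.5000 = 2.7824
  (50 − 51.5000)²/51.5000 = 0.0437
  (53 − 51.5000)²/51.5000 = 0.0437
χ² = 2.2154 + 2.2154 + 2.7824 + 2.7824 + 0.0437 + 0.0437 = 10.083

10.083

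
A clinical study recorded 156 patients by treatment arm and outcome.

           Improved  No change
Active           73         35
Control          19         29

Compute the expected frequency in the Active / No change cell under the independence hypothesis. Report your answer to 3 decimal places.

44.308

Row total (Active) = 108; column total (No change) = 64; grand total N = 156.
Expected count = (row total × column total) / N = 108 × 64 / 156 = 44.308.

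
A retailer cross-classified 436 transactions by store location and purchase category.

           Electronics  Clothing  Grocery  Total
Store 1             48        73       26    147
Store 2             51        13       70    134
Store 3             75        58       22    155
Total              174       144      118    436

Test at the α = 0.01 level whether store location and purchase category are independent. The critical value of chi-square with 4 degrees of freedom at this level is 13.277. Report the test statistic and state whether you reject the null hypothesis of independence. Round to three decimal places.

Grand total N = 436.
Expected counts (row total × column total / N):
  Store 1, Electronics: 147×174/436 = 58.66514
  Store 1, Clothing: 147×144/436 = 48.55046
  Store 1, Grocery: 147×118/436 = 39.78440
  Store 2, Electronics: 134×174/436 = 53.47706
  Store 2, Clothing: 134×144/436 = 44.25688
  Store 2, Grocery: 134×118/436 = 36.26606
  Store 3, Electronics: 155×174/436 = 61.85780
  Store 3, Clothing: 155×144/436 = 51.19266
  Store 3, Grocery: 155×118/436 = 41.94954
Contributions (O − E)²/E:
  (48 − 58.66514)²/58.66514 = 1.9389
  (73 − 48.55046)²/48.55046 = 12.3126
  (26 − 39.78440)²/39.78440 = 4.7760
  (51 − 53.47706)²/53.47706 = 0.1147
  (13 − 44.25688)²/44.25688 = 22.0755
  (70 − 36.26606)²/36.26606 = 31.3786
  (75 − 61.85780)²/61.85780 = 2.7922
  (58 − 51.19266)²/51.19266 = 0.9052
  (22 − 41.94954)²/41.94954 = 9.4872
χ² = 1.9389 + 12.3126 + 4.7760 + 0.1147 + 22.0755 + 31.3786 + 2.7922 + 0.9052 + 9.4872 = 85.781
df = (3−1)(3−1) = 4. Since 85.781 > 13.277, reject the null hypothesis of independence at α = 0.01.

85.781; reject H₀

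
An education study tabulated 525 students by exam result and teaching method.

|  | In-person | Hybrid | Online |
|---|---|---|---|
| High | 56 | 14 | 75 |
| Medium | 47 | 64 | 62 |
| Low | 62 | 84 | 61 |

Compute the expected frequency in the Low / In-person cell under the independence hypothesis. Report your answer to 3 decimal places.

65.057

Row total (Low) = 207; column total (In-person) = 165; grand total N = 525.
Expected count = (row total × column total) / N = 207 × 165 / 525 = 65.057.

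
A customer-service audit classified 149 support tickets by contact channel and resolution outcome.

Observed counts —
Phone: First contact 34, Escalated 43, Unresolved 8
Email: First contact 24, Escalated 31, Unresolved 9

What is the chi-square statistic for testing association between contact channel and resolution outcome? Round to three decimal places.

Row totals: 85, 64. Column totals: 58, 74, 17. Grand total N = 149.
Expected counts (row total × column total / N):
  Phone, First contact: 85×58/149 = 33.0872
  Phone, Escalated: 85×74/149 = 42.2148
  Phone, Unresolved: 85×17/149 = 9.6980
  Email, First contact: 64×58/149 = 24.9128
  Email, Escalated: 64×74/149 = 31.7852
  Email, Unresolved: 64×17/149 = 7.3020
Contributions (O − E)²/E:
  (34 − 33.0872)²/33.0872 = 0.0252
  (43 − 42.2148)²/42.2148 = 0.0146
  (8 − 9.6980)²/9.6980 = 0.2973
  (24 − 24.9128)²/24.9128 = 0.0334
  (31 − 31.7852)²/31.7852 = 0.0194
  (9 − 7.3020)²/7.3020 = 0.3949
χ² = 0.0252 + 0.0146 + 0.2973 + 0.0334 + 0.0194 + 0.3949 = 0.785

0.785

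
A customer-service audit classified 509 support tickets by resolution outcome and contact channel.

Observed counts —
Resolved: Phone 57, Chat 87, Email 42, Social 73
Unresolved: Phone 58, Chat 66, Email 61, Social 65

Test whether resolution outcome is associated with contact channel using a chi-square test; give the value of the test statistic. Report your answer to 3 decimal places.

Row totals: 259, 250. Column totals: 115, 153, 103, 138. Grand total N = 509.
Expected counts (row total × column total / N):
  Resolved, Phone: 259×115/509 = 58.5167
  Resolved, Chat: 259×153/509 = 77.8527
  Resolved, Email: 259×103/509 = 52.4106
  Resolved, Social: 259×138/509 = 70.2200
  Unresolved, Phone: 250×115/509 = 56.4833
  Unresolved, Chat: 250×153/509 = 75.1473
  Unresolved, Email: 250×103/509 = 50.5894
  Unresolved, Social: 250×138/509 = 67.7800
Contributions (O − E)²/E:
  (57 − 58.5167)²/58.5167 = 0.0393
  (87 − 77.8527)²/77.8527 = 1.0748
  (42 − 52.4106)²/52.4106 = 2.0679
  (73 − 70.2200)²/70.2200 = 0.1101
  (58 − 56.4833)²/56.4833 = 0.0407
  (66 − 75.1473)²/75.1473 = 1.1135
  (61 − 50.5894)²/50.5894 = 2.1424
  (65 − 67.7800)²/67.7800 = 0.1140
χ² = 0.0393 + 1.0748 + 2.0679 + 0.1101 + 0.0407 + 1.1135 + 2.1424 + 0.1140 = 6.703

6.703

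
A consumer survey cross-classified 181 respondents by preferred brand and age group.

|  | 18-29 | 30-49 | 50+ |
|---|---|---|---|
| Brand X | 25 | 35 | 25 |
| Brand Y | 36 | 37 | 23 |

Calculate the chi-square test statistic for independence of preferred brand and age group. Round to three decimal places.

Row totals: 85, 96. Column totals: 61, 72, 48. Grand total N = 181.
Expected counts (row total × column total / N):
  Brand X, 18-29: 85×61/181 = 28.6464
  Brand X, 30-49: 85×72/181 = 33.8122
  Brand X, 50+: 85×48/181 = 22.5414
  Brand Y, 18-29: 96×61/181 = 32.3536
  Brand Y, 30-49: 96×72/181 = 38.1878
  Brand Y, 50+: 96×48/181 = 25.4586
Contributions (O − E)²/E:
  (25 − 28.6464)²/28.6464 = 0.4642
  (35 − 33.8122)²/33.8122 = 0.0417
  (25 − 22.5414)²/22.5414 = 0.2682
  (36 − 32.3536)²/32.3536 = 0.4110
  (37 − 38.1878)²/38.1878 = 0.0369
  (23 − 25.4586)²/25.4586 = 0.2374
χ² = 0.4642 + 0.0417 + 0.2682 + 0.4110 + 0.0369 + 0.2374 = 1.459

1.459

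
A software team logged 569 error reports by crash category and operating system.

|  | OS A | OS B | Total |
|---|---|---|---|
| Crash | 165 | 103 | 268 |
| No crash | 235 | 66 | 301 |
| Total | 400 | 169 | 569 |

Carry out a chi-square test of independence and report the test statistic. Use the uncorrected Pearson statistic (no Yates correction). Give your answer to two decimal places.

Grand total N = 569.
Expected counts (row total × column total / N):
  Crash, OS A: 268×400/569 = 188.401
  Crash, OS B: 268×169/569 = 79.599
  No crash, OS A: 301×400/569 = 211.599
  No crash, OS B: 301×169/569 = 89.401
Contributions (O − E)²/E:
  (165 − 188.401)²/188.401 = 2.9066
  (103 − 79.599)²/79.599 = 6.8796
  (235 − 211.599)²/211.599 = 2.5879
  (66 − 89.401)²/89.401 = 6.1253
χ² = 2.9066 + 6.8796 + 2.5879 + 6.1253 = 18.50

18.50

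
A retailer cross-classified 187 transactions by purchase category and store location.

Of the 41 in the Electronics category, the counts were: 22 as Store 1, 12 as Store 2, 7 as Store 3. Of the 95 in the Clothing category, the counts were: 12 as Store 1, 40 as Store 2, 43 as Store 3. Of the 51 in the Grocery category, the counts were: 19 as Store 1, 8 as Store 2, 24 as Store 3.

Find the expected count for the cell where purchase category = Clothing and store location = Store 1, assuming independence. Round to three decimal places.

26.925

Row total (Clothing) = 95; column total (Store 1) = 53; grand total N = 187.
Expected count = (row total × column total) / N = 95 × 53 / 187 = 26.925.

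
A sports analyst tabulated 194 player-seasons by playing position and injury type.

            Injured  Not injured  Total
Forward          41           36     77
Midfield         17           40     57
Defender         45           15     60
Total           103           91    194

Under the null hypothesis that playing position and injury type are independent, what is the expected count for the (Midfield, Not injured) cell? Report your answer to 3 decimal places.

Row total (Midfield) = 57; column total (Not injured) = 91; grand total N = 194.
Expected count = (row total × column total) / N = 57 × 91 / 194 = 26.737.

26.737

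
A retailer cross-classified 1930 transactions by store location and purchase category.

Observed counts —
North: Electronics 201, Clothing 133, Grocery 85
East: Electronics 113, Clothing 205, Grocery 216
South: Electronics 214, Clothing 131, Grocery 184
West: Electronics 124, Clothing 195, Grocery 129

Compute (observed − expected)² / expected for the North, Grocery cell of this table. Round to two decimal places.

Row total (North) = 419; column total (Grocery) = 614; N = 1930.
Expected count E = 419 × 614 / 1930 = 133.298.
Contribution = (O − E)²/E = (85 − 133.298)² / 133.298 = 17.50.

17.50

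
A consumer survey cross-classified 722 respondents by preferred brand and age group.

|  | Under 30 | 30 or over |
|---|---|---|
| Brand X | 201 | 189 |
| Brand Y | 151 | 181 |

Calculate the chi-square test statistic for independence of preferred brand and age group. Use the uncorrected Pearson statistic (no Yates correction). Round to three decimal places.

2.633

Row totals: 390, 332. Column totals: 352, 370. Grand total N = 722.
Expected counts (row total × column total / N):
  Brand X, Under 30: 390×352/722 = 190.1385
  Brand X, 30 or over: 390×370/722 = 199.8615
  Brand Y, Under 30: 332×352/722 = 161.8615
  Brand Y, 30 or over: 332×370/722 = 170.1385
Contributions (O − E)²/E:
  (201 − 190.1385)²/190.1385 = 0.6205
  (189 − 199.8615)²/199.8615 = 0.5903
  (151 − 161.8615)²/161.8615 = 0.7288
  (181 − 170.1385)²/170.1385 = 0.6934
χ² = 0.6205 + 0.5903 + 0.7288 + 0.6934 = 2.633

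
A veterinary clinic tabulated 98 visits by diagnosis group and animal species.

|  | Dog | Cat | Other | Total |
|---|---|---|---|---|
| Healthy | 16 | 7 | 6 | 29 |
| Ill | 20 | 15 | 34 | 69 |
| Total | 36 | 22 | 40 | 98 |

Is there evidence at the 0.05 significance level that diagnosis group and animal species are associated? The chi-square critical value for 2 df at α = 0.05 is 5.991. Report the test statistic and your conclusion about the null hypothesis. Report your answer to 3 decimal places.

7.952; reject H₀

Grand total N = 98.
Expected counts (row total × column total / N):
  Healthy, Dog: 29×36/98 = 10.6531
  Healthy, Cat: 29×22/98 = 6.5102
  Healthy, Other: 29×40/98 = 11.8367
  Ill, Dog: 69×36/98 = 25.3469
  Ill, Cat: 69×22/98 = 15.4898
  Ill, Other: 69×40/98 = 28.1633
Contributions (O − E)²/E:
  (16 − 10.6531)²/10.6531 = 2.6837
  (7 − 6.5102)²/6.5102 = 0.0369
  (6 − 11.8367)²/11.8367 = 2.8781
  (20 − 25.3469)²/25.3469 = 1.1279
  (15 − 15.4898)²/15.4898 = 0.0155
  (34 − 28.1633)²/28.1633 = 1.2096
χ² = 2.6837 + 0.0369 + 2.8781 + 1.1279 + 0.0155 + 1.2096 = 7.952
df = (2−1)(3−1) = 2. Since 7.952 > 5.991, reject the null hypothesis of independence at α = 0.05.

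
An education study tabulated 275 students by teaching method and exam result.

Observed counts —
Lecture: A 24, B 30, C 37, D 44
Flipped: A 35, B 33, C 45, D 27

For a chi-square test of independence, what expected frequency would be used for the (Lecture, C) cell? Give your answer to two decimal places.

Row total (Lecture) = 135; column total (C) = 82; grand total N = 275.
Expected count = (row total × column total) / N = 135 × 82 / 275 = 40.25.

40.25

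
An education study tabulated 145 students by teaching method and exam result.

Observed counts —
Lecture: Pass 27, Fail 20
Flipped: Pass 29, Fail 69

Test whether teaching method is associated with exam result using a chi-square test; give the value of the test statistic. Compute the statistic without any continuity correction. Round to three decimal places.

Row totals: 47, 98. Column totals: 56, 89. Grand total N = 145.
Expected counts (row total × column total / N):
  Lecture, Pass: 47×56/145 = 18.1517
  Lecture, Fail: 47×89/145 = 28.8483
  Flipped, Pass: 98×56/145 = 37.8483
  Flipped, Fail: 98×89/145 = 60.1517
Contributions (O − E)²/E:
  (27 − 18.1517)²/18.1517 = 4.3132
  (20 − 28.8483)²/28.8483 = 2.7139
  (29 − 37.8483)²/37.8483 = 2.0686
  (69 − 60.1517)²/60.1517 = 1.3016
χ² = 4.3132 + 2.7139 + 2.0686 + 1.3016 = 10.397

10.397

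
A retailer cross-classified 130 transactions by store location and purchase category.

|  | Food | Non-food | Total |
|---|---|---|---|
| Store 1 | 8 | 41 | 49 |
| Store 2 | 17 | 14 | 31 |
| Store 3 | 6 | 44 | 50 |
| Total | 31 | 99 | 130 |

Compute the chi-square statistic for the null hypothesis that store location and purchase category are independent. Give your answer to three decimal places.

21.787

Grand total N = 130.
Expected counts (row total × column total / N):
  Store 1, Food: 49×31/130 = 11.6846
  Store 1, Non-food: 49×99/130 = 37.3154
  Store 2, Food: 31×31/130 = 7.3923
  Store 2, Non-food: 31×99/130 = 23.6077
  Store 3, Food: 50×31/130 = 11.9231
  Store 3, Non-food: 50×99/130 = 38.0769
Contributions (O − E)²/E:
  (8 − 11.6846)²/11.6846 = 1.1619
  (41 − 37.3154)²/37.3154 = 0.3638
  (17 − 7.3923)²/7.3923 = 12.4870
  (14 − 23.6077)²/23.6077 = 3.9101
  (6 − 11.9231)²/11.9231 = 2.9424
  (44 − 38.0769)²/38.0769 = 0.9214
χ² = 1.1619 + 0.3638 + 12.4870 + 3.9101 + 2.9424 + 0.9214 = 21.787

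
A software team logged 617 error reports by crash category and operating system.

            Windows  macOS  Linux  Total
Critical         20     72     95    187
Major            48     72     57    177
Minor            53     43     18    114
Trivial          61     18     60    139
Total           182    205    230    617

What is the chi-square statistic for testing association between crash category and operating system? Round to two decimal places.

91.90

Grand total N = 617.
Expected counts (row total × column total / N):
  Critical, Windows: 187×182/617 = 55.160
  Critical, macOS: 187×205/617 = 62.131
  Critical, Linux: 187×230/617 = 69.708
  Major, Windows: 177×182/617 = 52.211
  Major, macOS: 177×205/617 = 58.809
  Major, Linux: 177×230/617 = 65.981
  Minor, Windows: 114×182/617 = 33.627
  Minor, macOS: 114×205/617 = 37.877
  Minor, Linux: 114×230/617 = 42.496
  Trivial, Windows: 139×182/617 = 41.002
  Trivial, macOS: 139×205/617 = 46.183
  Trivial, Linux: 139×230/617 = 51.815
Contributions (O − E)²/E:
  (20 − 55.160)²/55.160 = 22.4116
  (72 − 62.131)²/62.131 = 1.5676
  (95 − 69.708)²/69.708 = 9.1766
  (48 − 52.211)²/52.211 = 0.3396
  (72 − 58.809)²/58.809 = 2.9588
  (57 − 65.981)²/65.981 = 1.2224
  (53 − 33.627)²/33.627 = 11.1611
  (43 − 37.877)²/37.877 = 0.6929
  (18 − 42.496)²/42.496 = 14.1202
  (61 − 41.002)²/41.002 = 9.7537
  (18 − 46.183)²/46.183 = 17.1986
  (60 − 51.815)²/51.815 = 1.2930
χ² = 22.4116 + 1.5676 + 9.1766 + 0.3396 + 2.9588 + 1.2224 + 11.1611 + 0.6929 + 14.1202 + 9.7537 + 17.1986 + 1.2930 = 91.90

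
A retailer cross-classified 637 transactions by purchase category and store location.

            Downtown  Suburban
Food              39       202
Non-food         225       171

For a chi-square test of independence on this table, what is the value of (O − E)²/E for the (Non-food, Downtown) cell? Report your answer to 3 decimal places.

22.584

Row total (Non-food) = 396; column total (Downtown) = 264; N = 637.
Expected count E = 396 × 264 / 637 = 164.1193.
Contribution = (O − E)²/E = (225 − 164.1193)² / 164.1193 = 22.584.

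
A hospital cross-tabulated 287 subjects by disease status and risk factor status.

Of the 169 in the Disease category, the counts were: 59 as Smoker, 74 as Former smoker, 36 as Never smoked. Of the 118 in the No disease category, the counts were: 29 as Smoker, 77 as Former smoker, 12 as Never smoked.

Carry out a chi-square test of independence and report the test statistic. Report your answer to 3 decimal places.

13.655

Row totals: 169, 118. Column totals: 88, 151, 48. Grand total N = 287.
Expected counts (row total × column total / N):
  Disease, Smoker: 169×88/287 = 51.8188
  Disease, Former smoker: 169×151/287 = 88.9164
  Disease, Never smoked: 169×48/287 = 28.2648
  No disease, Smoker: 118×88/287 = 36.1812
  No disease, Former smoker: 118×151/287 = 62.0836
  No disease, Never smoked: 118×48/287 = 19.7352
Contributions (O − E)²/E:
  (59 − 51.8188)²/51.8188 = 0.9952
  (74 − 88.9164)²/88.9164 = 2.5023
  (36 − 28.2648)²/28.2648 = 2.1169
  (29 − 36.1812)²/36.1812 = 1.4253
  (77 − 62.0836)²/62.0836 = 3.5839
  (12 − 19.7352)²/19.7352 = 3.0318
χ² = 0.9952 + 2.5023 + 2.1169 + 1.4253 + 3.5839 + 3.0318 = 13.655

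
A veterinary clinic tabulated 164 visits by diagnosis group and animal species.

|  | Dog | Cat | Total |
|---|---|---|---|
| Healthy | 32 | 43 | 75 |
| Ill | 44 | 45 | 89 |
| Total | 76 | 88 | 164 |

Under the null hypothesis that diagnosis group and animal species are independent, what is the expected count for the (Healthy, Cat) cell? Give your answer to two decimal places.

Row total (Healthy) = 75; column total (Cat) = 88; grand total N = 164.
Expected count = (row total × column total) / N = 75 × 88 / 164 = 40.24.

40.24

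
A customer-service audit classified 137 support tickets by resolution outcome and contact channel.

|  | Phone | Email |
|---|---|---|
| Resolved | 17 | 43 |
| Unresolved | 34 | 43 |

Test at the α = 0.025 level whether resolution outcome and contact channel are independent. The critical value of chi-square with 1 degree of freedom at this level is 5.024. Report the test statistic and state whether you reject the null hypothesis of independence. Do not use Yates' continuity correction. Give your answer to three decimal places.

Row totals: 60, 77. Column totals: 51, 86. Grand total N = 137.
Expected counts (row total × column total / N):
  Resolved, Phone: 60×51/137 = 22.3358
  Resolved, Email: 60×86/137 = 37.6642
  Unresolved, Phone: 77×51/137 = 28.6642
  Unresolved, Email: 77×86/137 = 48.3358
Contributions (O − E)²/E:
  (17 − 22.3358)²/22.3358 = 1.2747
  (43 − 37.6642)²/37.6642 = 0.7559
  (34 − 28.6642)²/28.6642 = 0.9933
  (43 − 48.3358)²/48.3358 = 0.5890
χ² = 1.2747 + 0.7559 + 0.9933 + 0.5890 = 3.613
df = (2−1)(2−1) = 1. Since 3.613 < 5.024, fail to reject the null hypothesis of independence at α = 0.025.

3.613; fail to reject H₀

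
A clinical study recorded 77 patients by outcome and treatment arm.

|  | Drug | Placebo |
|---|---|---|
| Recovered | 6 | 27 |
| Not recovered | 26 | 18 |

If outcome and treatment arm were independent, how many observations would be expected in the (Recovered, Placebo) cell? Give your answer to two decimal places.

19.29

Row total (Recovered) = 33; column total (Placebo) = 45; grand total N = 77.
Expected count = (row total × column total) / N = 33 × 45 / 77 = 19.29.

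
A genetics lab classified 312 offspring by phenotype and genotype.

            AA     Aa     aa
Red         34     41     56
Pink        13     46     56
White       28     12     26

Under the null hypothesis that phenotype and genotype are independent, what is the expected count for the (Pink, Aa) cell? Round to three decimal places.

Row total (Pink) = 115; column total (Aa) = 99; grand total N = 312.
Expected count = (row total × column total) / N = 115 × 99 / 312 = 36.490.

36.490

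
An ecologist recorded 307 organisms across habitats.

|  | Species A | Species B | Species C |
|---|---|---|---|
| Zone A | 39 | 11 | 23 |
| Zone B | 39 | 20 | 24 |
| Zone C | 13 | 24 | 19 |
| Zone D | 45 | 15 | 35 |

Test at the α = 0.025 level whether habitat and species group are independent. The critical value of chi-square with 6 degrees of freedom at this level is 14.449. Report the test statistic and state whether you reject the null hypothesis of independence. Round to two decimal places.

Row totals: 73, 83, 56, 95. Column totals: 136, 70, 101. Grand total N = 307.
Expected counts (row total × column total / N):
  Zone A, Species A: 73×136/307 = 32.339
  Zone A, Species B: 73×70/307 = 16.645
  Zone A, Species C: 73×101/307 = 24.016
  Zone B, Species A: 83×136/307 = 36.769
  Zone B, Species B: 83×70/307 = 18.925
  Zone B, Species C: 83×101/307 = 27.306
  Zone C, Species A: 56×136/307 = 24.808
  Zone C, Species B: 56×70/307 = 12.769
  Zone C, Species C: 56×101/307 = 18.423
  Zone D, Species A: 95×136/307 = 42.085
  Zone D, Species B: 95×70/307 = 21.661
  Zone D, Species C: 95×101/307 = 31.254
Contributions (O − E)²/E:
  (39 − 32.339)²/32.339 = 1.3720
  (11 − 16.645)²/16.645 = 1.9145
  (23 − 24.016)²/24.016 = 0.0430
  (39 − 36.769)²/36.769 = 0.1354
  (20 − 18.925)²/18.925 = 0.0611
  (24 − 27.306)²/27.306 = 0.4003
  (13 − 24.808)²/24.808 = 5.6203
  (24 − 12.769)²/12.769 = 9.8782
  (19 − 18.423)²/18.423 = 0.0181
  (45 − 42.085)²/42.085 = 0.2019
  (15 − 21.661)²/21.661 = 2.0483
  (35 − 31.254)²/31.254 = 0.4490
χ² = 1.3720 + 1.9145 + 0.0430 + 0.1354 + 0.0611 + 0.4003 + 5.6203 + 9.8782 + 0.0181 + 0.2019 + 2.0483 + 0.4490 = 22.14
df = (4−1)(3−1) = 6. Since 22.14 > 14.449, reject the null hypothesis of independence at α = 0.025.

22.14; reject H₀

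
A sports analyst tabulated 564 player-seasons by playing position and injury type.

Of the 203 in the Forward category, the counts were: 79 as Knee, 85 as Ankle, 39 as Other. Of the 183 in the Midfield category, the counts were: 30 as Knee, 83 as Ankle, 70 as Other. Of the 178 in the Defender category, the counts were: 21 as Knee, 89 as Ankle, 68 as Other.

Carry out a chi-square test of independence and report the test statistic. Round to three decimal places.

51.815

Row totals: 203, 183, 178. Column totals: 130, 257, 177. Grand total N = 564.
Expected counts (row total × column total / N):
  Forward, Knee: 203×130/564 = 46.7908
  Forward, Ankle: 203×257/564 = 92.5018
  Forward, Other: 203×177/564 = 63.7074
  Midfield, Knee: 183×130/564 = 42.1809
  Midfield, Ankle: 183×257/564 = 83.3883
  Midfield, Other: 183×177/564 = 57.4309
  Defender, Knee: 178×130/564 = 41.0284
  Defender, Ankle: 178×257/564 = 81.1099
  Defender, Other: 178×177/564 = 55.8617
Contributions (O − E)²/E:
  (79 − 46.7908)²/46.7908 = 22.1717
  (85 − 92.5018)²/92.5018 = 0.6084
  (39 − 63.7074)²/63.7074 = 9.5822
  (30 − 42.1809)²/42.1809 = 3.5176
  (83 − 83.3883)²/83.3883 = 0.0018
  (70 − 57.4309)²/57.4309 = 2.7508
  (21 − 41.0284)²/41.0284 = 9.7771
  (89 − 81.1099)²/81.1099 = 0.7675
  (68 − 55.8617)²/55.8617 = 2.6376
χ² = 22.1717 + 0.6084 + 9.5822 + 3.5176 + 0.0018 + 2.7508 + 9.7771 + 0.7675 + 2.6376 = 51.815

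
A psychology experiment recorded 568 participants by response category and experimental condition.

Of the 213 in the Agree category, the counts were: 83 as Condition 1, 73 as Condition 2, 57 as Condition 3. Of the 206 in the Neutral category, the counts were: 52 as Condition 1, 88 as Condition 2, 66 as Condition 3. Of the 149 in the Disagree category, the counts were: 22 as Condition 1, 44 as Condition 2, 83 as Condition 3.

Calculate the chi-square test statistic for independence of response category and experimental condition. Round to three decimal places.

Row totals: 213, 206, 149. Column totals: 157, 205, 206. Grand total N = 568.
Expected counts (row total × column total / N):
  Agree, Condition 1: 213×157/568 = 58.8750
  Agree, Condition 2: 213×205/568 = 76.8750
  Agree, Condition 3: 213×206/568 = 77.2500
  Neutral, Condition 1: 206×157/568 = 56.9401
  Neutral, Condition 2: 206×205/568 = 74.3486
  Neutral, Condition 3: 206×206/568 = 74.7113
  Disagree, Condition 1: 149×157/568 = 41.1849
  Disagree, Condition 2: 149×205/568 = 53.7764
  Disagree, Condition 3: 149×206/568 = 54.0387
Contributions (O − E)²/E:
  (83 − 58.8750)²/58.8750 = 9.8856
  (73 − 76.8750)²/76.8750 = 0.1953
  (57 − 77.2500)²/77.2500 = 5.3083
  (52 − 56.9401)²/56.9401 = 0.4286
  (88 − 74.3486)²/74.3486 = 2.5066
  (66 − 74.7113)²/74.7113 = 1.0157
  (22 − 41.1849)²/41.1849 = 8.9368
  (44 − 53.7764)²/53.7764 = 1.7773
  (83 − 54.0387)²/54.0387 = 15.5214
χ² = 9.8856 + 0.1953 + 5.3083 + 0.4286 + 2.5066 + 1.0157 + 8.9368 + 1.7773 + 15.5214 = 45.576

45.576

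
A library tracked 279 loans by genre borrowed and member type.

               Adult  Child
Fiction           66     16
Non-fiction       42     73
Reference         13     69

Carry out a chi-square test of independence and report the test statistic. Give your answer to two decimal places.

73.47

Row totals: 82, 115, 82. Column totals: 121, 158. Grand total N = 279.
Expected counts (row total × column total / N):
  Fiction, Adult: 82×121/279 = 35.5627
  Fiction, Child: 82×158/279 = 46.4373
  Non-fiction, Adult: 115×121/279 = 49.8746
  Non-fiction, Child: 115×158/279 = 65.1254
  Reference, Adult: 82×121/279 = 35.5627
  Reference, Child: 82×158/279 = 46.4373
Contributions (O − E)²/E:
  (66 − 35.5627)²/35.5627 = 26.0506
  (16 − 46.4373)²/46.4373 = 19.9501
  (42 − 49.8746)²/49.8746 = 1.2433
  (73 − 65.1254)²/65.1254 = 0.9522
  (13 − 35.5627)²/35.5627 = 14.3149
  (69 − 46.4373)²/46.4373 = 10.9626
χ² = 26.0506 + 19.9501 + 1.2433 + 0.9522 + 14.3149 + 10.9626 = 73.47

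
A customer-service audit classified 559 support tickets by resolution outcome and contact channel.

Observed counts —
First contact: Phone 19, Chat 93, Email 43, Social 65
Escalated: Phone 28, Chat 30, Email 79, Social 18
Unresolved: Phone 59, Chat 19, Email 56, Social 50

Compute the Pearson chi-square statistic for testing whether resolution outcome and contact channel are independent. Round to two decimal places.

114.42

Row totals: 220, 155, 184. Column totals: 106, 142, 178, 133. Grand total N = 559.
Expected counts (row total × column total / N):
  First contact, Phone: 220×106/559 = 41.7174
  First contact, Chat: 220×142/559 = 55.8855
  First contact, Email: 220×178/559 = 70.0537
  First contact, Social: 220×133/559 = 52.3435
  Escalated, Phone: 155×106/559 = 29.3918
  Escalated, Chat: 155×142/559 = 39.3739
  Escalated, Email: 155×178/559 = 49.3560
  Escalated, Social: 155×133/559 = 36.8784
  Unresolved, Phone: 184×106/559 = 34.8909
  Unresolved, Chat: 184×142/559 = 46.7406
  Unresolved, Email: 184×178/559 = 58.5903
  Unresolved, Social: 184×133/559 = 43.7782
Contributions (O − E)²/E:
  (19 − 41.7174)²/41.7174 = 12.3709
  (93 − 55.8855)²/55.8855 = 24.6484
  (43 − 70.0537)²/70.0537 = 10.4477
  (65 − 52.3435)²/52.3435 = 3.0603
  (28 − 29.3918)²/29.3918 = 0.0659
  (30 − 39.3739)²/39.3739 = 2.2317
  (79 − 49.3560)²/49.3560 = 17.8047
  (18 − 36.8784)²/36.8784 = 9.6640
  (59 − 34.8909)²/34.8909 = 16.6590
  (19 − 46.7406)²/46.7406 = 16.4641
  (56 − 58.5903)²/58.5903 = 0.1145
  (50 − 43.7782)²/43.7782 = 0.8842
χ² = 12.3709 + 24.6484 + 10.4477 + 3.0603 + 0.0659 + 2.2317 + 17.8047 + 9.6640 + 16.6590 + 16.4641 + 0.1145 + 0.8842 = 114.42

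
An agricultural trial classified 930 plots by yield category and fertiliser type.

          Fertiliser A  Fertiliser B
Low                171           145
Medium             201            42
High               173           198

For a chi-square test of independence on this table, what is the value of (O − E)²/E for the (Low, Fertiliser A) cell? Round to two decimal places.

1.09

Row total (Low) = 316; column total (Fertiliser A) = 545; N = 930.
Expected count E = 316 × 545 / 930 = 185.183.
Contribution = (O − E)²/E = (171 − 185.183)² / 185.183 = 1.09.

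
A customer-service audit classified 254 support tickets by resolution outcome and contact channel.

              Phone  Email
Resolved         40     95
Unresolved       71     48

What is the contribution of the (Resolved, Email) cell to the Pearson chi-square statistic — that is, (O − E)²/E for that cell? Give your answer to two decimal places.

4.75

Row total (Resolved) = 135; column total (Email) = 143; N = 254.
Expected count E = 135 × 143 / 254 = 76.004.
Contribution = (O − E)²/E = (95 − 76.004)² / 76.004 = 4.75.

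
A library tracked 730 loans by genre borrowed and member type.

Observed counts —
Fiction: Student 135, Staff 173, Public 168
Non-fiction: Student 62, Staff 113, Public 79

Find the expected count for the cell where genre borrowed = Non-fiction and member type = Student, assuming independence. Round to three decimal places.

68.545

Row total (Non-fiction) = 254; column total (Student) = 197; grand total N = 730.
Expected count = (row total × column total) / N = 254 × 197 / 730 = 68.545.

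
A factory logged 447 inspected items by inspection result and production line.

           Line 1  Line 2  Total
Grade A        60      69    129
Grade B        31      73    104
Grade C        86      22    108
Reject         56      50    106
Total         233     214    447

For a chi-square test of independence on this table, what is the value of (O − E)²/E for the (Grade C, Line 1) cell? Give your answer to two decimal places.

15.67

Row total (Grade C) = 108; column total (Line 1) = 233; N = 447.
Expected count E = 108 × 233 / 447 = 56.295.
Contribution = (O − E)²/E = (86 − 56.295)² / 56.295 = 15.67.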